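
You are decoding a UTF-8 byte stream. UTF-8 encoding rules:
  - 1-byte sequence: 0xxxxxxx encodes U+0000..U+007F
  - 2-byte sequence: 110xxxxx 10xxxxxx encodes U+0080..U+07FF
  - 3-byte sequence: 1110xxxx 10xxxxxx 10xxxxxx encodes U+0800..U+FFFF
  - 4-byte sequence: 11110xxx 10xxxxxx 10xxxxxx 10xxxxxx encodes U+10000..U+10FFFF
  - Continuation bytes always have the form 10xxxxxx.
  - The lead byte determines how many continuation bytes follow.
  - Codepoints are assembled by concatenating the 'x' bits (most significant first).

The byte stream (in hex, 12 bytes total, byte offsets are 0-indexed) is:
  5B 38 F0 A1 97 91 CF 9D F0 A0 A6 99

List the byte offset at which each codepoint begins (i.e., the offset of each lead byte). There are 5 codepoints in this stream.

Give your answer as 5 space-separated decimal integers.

Byte[0]=5B: 1-byte ASCII. cp=U+005B
Byte[1]=38: 1-byte ASCII. cp=U+0038
Byte[2]=F0: 4-byte lead, need 3 cont bytes. acc=0x0
Byte[3]=A1: continuation. acc=(acc<<6)|0x21=0x21
Byte[4]=97: continuation. acc=(acc<<6)|0x17=0x857
Byte[5]=91: continuation. acc=(acc<<6)|0x11=0x215D1
Completed: cp=U+215D1 (starts at byte 2)
Byte[6]=CF: 2-byte lead, need 1 cont bytes. acc=0xF
Byte[7]=9D: continuation. acc=(acc<<6)|0x1D=0x3DD
Completed: cp=U+03DD (starts at byte 6)
Byte[8]=F0: 4-byte lead, need 3 cont bytes. acc=0x0
Byte[9]=A0: continuation. acc=(acc<<6)|0x20=0x20
Byte[10]=A6: continuation. acc=(acc<<6)|0x26=0x826
Byte[11]=99: continuation. acc=(acc<<6)|0x19=0x20999
Completed: cp=U+20999 (starts at byte 8)

Answer: 0 1 2 6 8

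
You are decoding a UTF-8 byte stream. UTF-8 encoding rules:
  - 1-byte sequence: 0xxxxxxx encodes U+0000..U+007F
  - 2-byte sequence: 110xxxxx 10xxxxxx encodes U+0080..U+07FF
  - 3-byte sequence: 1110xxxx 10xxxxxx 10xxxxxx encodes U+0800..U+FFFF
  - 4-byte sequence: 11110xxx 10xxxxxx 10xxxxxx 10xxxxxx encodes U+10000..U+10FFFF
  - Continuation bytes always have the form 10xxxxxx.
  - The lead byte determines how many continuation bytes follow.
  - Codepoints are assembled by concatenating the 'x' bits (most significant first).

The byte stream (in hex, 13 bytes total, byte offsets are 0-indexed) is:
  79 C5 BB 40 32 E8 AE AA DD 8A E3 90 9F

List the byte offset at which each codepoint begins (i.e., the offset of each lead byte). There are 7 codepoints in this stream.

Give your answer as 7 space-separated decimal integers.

Answer: 0 1 3 4 5 8 10

Derivation:
Byte[0]=79: 1-byte ASCII. cp=U+0079
Byte[1]=C5: 2-byte lead, need 1 cont bytes. acc=0x5
Byte[2]=BB: continuation. acc=(acc<<6)|0x3B=0x17B
Completed: cp=U+017B (starts at byte 1)
Byte[3]=40: 1-byte ASCII. cp=U+0040
Byte[4]=32: 1-byte ASCII. cp=U+0032
Byte[5]=E8: 3-byte lead, need 2 cont bytes. acc=0x8
Byte[6]=AE: continuation. acc=(acc<<6)|0x2E=0x22E
Byte[7]=AA: continuation. acc=(acc<<6)|0x2A=0x8BAA
Completed: cp=U+8BAA (starts at byte 5)
Byte[8]=DD: 2-byte lead, need 1 cont bytes. acc=0x1D
Byte[9]=8A: continuation. acc=(acc<<6)|0x0A=0x74A
Completed: cp=U+074A (starts at byte 8)
Byte[10]=E3: 3-byte lead, need 2 cont bytes. acc=0x3
Byte[11]=90: continuation. acc=(acc<<6)|0x10=0xD0
Byte[12]=9F: continuation. acc=(acc<<6)|0x1F=0x341F
Completed: cp=U+341F (starts at byte 10)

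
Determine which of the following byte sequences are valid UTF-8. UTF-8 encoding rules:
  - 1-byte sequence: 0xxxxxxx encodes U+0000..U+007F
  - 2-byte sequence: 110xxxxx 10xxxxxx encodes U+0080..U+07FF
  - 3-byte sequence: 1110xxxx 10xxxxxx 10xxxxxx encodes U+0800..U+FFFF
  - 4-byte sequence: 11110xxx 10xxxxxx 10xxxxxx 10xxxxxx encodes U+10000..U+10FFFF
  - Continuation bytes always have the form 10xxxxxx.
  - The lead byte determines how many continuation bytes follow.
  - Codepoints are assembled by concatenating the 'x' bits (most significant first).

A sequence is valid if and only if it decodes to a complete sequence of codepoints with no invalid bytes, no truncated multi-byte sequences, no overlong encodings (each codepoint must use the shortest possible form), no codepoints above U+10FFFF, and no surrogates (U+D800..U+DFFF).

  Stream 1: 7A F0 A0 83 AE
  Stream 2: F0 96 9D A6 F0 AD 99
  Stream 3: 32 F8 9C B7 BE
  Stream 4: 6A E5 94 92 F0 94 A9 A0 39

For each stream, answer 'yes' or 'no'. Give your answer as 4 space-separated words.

Stream 1: decodes cleanly. VALID
Stream 2: error at byte offset 7. INVALID
Stream 3: error at byte offset 1. INVALID
Stream 4: decodes cleanly. VALID

Answer: yes no no yes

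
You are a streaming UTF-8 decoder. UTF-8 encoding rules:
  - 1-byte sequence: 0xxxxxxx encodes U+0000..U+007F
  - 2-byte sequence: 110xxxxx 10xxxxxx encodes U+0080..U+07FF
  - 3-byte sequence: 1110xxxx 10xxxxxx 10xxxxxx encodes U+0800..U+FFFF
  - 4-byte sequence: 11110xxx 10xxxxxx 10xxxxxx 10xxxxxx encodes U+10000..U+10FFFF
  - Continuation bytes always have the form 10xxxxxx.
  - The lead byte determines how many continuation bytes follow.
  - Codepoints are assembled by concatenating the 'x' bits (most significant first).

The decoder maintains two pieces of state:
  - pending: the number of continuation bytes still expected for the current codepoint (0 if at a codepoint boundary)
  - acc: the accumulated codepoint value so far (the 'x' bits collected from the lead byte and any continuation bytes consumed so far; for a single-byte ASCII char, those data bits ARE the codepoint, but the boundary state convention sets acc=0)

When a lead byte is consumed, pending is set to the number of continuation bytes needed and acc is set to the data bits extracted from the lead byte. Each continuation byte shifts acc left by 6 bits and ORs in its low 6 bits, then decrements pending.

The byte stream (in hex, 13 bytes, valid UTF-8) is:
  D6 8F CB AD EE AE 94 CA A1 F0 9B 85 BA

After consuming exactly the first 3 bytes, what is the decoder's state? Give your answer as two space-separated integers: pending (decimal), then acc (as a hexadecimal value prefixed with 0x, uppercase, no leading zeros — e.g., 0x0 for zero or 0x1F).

Answer: 1 0xB

Derivation:
Byte[0]=D6: 2-byte lead. pending=1, acc=0x16
Byte[1]=8F: continuation. acc=(acc<<6)|0x0F=0x58F, pending=0
Byte[2]=CB: 2-byte lead. pending=1, acc=0xB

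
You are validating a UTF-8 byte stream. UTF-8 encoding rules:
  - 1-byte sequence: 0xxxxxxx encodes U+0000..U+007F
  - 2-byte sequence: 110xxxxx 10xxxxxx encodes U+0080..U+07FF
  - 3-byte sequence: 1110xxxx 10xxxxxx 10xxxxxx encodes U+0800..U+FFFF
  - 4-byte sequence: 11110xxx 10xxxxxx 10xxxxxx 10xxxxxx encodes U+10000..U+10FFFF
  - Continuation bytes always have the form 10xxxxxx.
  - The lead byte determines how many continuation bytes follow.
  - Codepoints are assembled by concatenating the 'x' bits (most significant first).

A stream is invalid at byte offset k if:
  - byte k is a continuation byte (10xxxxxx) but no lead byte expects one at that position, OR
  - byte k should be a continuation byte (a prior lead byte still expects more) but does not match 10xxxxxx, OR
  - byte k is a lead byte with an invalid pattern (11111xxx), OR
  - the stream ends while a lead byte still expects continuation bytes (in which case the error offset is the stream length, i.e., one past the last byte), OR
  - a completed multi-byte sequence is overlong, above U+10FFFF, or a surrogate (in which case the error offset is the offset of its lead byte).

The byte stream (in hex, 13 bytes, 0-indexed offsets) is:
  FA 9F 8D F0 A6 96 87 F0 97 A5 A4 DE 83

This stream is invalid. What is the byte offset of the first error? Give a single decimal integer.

Byte[0]=FA: INVALID lead byte (not 0xxx/110x/1110/11110)

Answer: 0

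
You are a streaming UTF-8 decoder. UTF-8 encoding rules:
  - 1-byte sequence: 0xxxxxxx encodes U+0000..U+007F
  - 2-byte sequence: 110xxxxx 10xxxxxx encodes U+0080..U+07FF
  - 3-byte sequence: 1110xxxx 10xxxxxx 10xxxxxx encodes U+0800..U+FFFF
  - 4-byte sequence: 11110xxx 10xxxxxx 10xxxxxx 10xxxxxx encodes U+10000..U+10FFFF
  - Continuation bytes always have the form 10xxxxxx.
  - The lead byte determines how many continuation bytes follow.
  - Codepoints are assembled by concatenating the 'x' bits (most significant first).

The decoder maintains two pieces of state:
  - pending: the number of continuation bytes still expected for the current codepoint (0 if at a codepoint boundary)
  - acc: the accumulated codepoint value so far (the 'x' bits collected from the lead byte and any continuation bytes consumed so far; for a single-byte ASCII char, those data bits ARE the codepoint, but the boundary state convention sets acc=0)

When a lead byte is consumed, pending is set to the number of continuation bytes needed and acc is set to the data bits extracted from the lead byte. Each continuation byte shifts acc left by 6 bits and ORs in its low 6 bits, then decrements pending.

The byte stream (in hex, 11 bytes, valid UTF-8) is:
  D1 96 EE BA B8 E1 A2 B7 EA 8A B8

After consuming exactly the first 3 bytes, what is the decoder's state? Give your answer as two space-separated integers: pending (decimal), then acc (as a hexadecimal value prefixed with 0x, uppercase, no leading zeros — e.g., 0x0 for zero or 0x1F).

Byte[0]=D1: 2-byte lead. pending=1, acc=0x11
Byte[1]=96: continuation. acc=(acc<<6)|0x16=0x456, pending=0
Byte[2]=EE: 3-byte lead. pending=2, acc=0xE

Answer: 2 0xE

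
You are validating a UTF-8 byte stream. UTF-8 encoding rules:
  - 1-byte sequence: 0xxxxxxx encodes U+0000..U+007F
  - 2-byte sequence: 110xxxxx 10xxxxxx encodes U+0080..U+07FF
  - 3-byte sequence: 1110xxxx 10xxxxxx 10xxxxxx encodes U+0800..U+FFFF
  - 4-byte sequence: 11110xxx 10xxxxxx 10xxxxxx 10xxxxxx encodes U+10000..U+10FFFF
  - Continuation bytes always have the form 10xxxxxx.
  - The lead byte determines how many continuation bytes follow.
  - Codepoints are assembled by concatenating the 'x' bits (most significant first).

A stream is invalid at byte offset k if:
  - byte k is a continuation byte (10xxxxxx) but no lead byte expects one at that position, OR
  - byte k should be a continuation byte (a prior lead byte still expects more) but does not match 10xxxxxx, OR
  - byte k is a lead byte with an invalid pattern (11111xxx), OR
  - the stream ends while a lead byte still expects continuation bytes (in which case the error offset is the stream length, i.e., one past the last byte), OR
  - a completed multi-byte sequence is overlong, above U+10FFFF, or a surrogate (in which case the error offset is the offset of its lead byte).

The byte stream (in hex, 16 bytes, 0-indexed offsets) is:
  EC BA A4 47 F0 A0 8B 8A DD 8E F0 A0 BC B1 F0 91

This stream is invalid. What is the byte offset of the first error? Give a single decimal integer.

Byte[0]=EC: 3-byte lead, need 2 cont bytes. acc=0xC
Byte[1]=BA: continuation. acc=(acc<<6)|0x3A=0x33A
Byte[2]=A4: continuation. acc=(acc<<6)|0x24=0xCEA4
Completed: cp=U+CEA4 (starts at byte 0)
Byte[3]=47: 1-byte ASCII. cp=U+0047
Byte[4]=F0: 4-byte lead, need 3 cont bytes. acc=0x0
Byte[5]=A0: continuation. acc=(acc<<6)|0x20=0x20
Byte[6]=8B: continuation. acc=(acc<<6)|0x0B=0x80B
Byte[7]=8A: continuation. acc=(acc<<6)|0x0A=0x202CA
Completed: cp=U+202CA (starts at byte 4)
Byte[8]=DD: 2-byte lead, need 1 cont bytes. acc=0x1D
Byte[9]=8E: continuation. acc=(acc<<6)|0x0E=0x74E
Completed: cp=U+074E (starts at byte 8)
Byte[10]=F0: 4-byte lead, need 3 cont bytes. acc=0x0
Byte[11]=A0: continuation. acc=(acc<<6)|0x20=0x20
Byte[12]=BC: continuation. acc=(acc<<6)|0x3C=0x83C
Byte[13]=B1: continuation. acc=(acc<<6)|0x31=0x20F31
Completed: cp=U+20F31 (starts at byte 10)
Byte[14]=F0: 4-byte lead, need 3 cont bytes. acc=0x0
Byte[15]=91: continuation. acc=(acc<<6)|0x11=0x11
Byte[16]: stream ended, expected continuation. INVALID

Answer: 16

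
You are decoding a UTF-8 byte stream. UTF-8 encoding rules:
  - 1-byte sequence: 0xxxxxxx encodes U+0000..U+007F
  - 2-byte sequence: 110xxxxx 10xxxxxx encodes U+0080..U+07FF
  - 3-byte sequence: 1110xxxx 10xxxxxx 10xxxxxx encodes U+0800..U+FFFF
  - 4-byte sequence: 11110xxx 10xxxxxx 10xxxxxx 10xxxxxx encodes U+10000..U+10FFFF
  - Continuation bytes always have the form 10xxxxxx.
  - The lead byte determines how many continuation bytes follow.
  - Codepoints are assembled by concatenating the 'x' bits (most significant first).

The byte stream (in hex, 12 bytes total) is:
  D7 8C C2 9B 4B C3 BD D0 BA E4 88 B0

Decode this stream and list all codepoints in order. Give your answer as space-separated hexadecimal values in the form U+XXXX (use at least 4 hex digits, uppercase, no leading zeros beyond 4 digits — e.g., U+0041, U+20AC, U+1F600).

Byte[0]=D7: 2-byte lead, need 1 cont bytes. acc=0x17
Byte[1]=8C: continuation. acc=(acc<<6)|0x0C=0x5CC
Completed: cp=U+05CC (starts at byte 0)
Byte[2]=C2: 2-byte lead, need 1 cont bytes. acc=0x2
Byte[3]=9B: continuation. acc=(acc<<6)|0x1B=0x9B
Completed: cp=U+009B (starts at byte 2)
Byte[4]=4B: 1-byte ASCII. cp=U+004B
Byte[5]=C3: 2-byte lead, need 1 cont bytes. acc=0x3
Byte[6]=BD: continuation. acc=(acc<<6)|0x3D=0xFD
Completed: cp=U+00FD (starts at byte 5)
Byte[7]=D0: 2-byte lead, need 1 cont bytes. acc=0x10
Byte[8]=BA: continuation. acc=(acc<<6)|0x3A=0x43A
Completed: cp=U+043A (starts at byte 7)
Byte[9]=E4: 3-byte lead, need 2 cont bytes. acc=0x4
Byte[10]=88: continuation. acc=(acc<<6)|0x08=0x108
Byte[11]=B0: continuation. acc=(acc<<6)|0x30=0x4230
Completed: cp=U+4230 (starts at byte 9)

Answer: U+05CC U+009B U+004B U+00FD U+043A U+4230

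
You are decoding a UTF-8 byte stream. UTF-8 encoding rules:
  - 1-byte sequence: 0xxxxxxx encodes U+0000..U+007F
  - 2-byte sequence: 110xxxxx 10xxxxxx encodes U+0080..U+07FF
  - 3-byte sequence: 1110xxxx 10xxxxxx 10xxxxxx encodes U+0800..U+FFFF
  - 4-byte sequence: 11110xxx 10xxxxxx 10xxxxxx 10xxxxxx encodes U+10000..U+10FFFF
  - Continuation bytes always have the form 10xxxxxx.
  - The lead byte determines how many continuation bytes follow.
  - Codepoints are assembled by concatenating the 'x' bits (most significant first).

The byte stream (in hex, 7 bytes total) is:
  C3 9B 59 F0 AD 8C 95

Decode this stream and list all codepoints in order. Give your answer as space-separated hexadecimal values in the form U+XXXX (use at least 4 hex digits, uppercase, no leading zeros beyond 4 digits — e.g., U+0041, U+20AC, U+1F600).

Byte[0]=C3: 2-byte lead, need 1 cont bytes. acc=0x3
Byte[1]=9B: continuation. acc=(acc<<6)|0x1B=0xDB
Completed: cp=U+00DB (starts at byte 0)
Byte[2]=59: 1-byte ASCII. cp=U+0059
Byte[3]=F0: 4-byte lead, need 3 cont bytes. acc=0x0
Byte[4]=AD: continuation. acc=(acc<<6)|0x2D=0x2D
Byte[5]=8C: continuation. acc=(acc<<6)|0x0C=0xB4C
Byte[6]=95: continuation. acc=(acc<<6)|0x15=0x2D315
Completed: cp=U+2D315 (starts at byte 3)

Answer: U+00DB U+0059 U+2D315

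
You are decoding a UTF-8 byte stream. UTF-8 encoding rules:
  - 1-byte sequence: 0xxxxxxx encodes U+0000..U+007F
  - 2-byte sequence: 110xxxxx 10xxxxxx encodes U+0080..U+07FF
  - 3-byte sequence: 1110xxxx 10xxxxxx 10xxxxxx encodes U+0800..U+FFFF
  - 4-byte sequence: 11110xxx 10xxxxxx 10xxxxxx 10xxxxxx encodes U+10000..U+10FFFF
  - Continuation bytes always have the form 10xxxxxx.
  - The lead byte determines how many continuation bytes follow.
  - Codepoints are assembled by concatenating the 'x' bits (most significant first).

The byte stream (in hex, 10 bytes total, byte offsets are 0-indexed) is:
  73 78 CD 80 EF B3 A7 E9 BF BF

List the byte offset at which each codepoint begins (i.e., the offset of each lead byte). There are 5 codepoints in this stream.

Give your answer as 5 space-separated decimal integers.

Byte[0]=73: 1-byte ASCII. cp=U+0073
Byte[1]=78: 1-byte ASCII. cp=U+0078
Byte[2]=CD: 2-byte lead, need 1 cont bytes. acc=0xD
Byte[3]=80: continuation. acc=(acc<<6)|0x00=0x340
Completed: cp=U+0340 (starts at byte 2)
Byte[4]=EF: 3-byte lead, need 2 cont bytes. acc=0xF
Byte[5]=B3: continuation. acc=(acc<<6)|0x33=0x3F3
Byte[6]=A7: continuation. acc=(acc<<6)|0x27=0xFCE7
Completed: cp=U+FCE7 (starts at byte 4)
Byte[7]=E9: 3-byte lead, need 2 cont bytes. acc=0x9
Byte[8]=BF: continuation. acc=(acc<<6)|0x3F=0x27F
Byte[9]=BF: continuation. acc=(acc<<6)|0x3F=0x9FFF
Completed: cp=U+9FFF (starts at byte 7)

Answer: 0 1 2 4 7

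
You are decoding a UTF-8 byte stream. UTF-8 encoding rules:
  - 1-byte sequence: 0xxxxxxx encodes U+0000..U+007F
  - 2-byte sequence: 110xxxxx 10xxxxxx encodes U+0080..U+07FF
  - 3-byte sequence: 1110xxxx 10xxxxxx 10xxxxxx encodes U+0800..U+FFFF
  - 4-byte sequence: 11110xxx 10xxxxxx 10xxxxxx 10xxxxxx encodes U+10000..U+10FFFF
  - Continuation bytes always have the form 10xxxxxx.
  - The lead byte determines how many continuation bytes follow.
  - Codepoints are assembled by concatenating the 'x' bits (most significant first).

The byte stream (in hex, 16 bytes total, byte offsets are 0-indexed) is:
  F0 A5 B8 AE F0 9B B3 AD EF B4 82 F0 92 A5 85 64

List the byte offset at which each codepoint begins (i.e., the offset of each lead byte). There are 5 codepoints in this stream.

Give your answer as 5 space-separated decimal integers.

Answer: 0 4 8 11 15

Derivation:
Byte[0]=F0: 4-byte lead, need 3 cont bytes. acc=0x0
Byte[1]=A5: continuation. acc=(acc<<6)|0x25=0x25
Byte[2]=B8: continuation. acc=(acc<<6)|0x38=0x978
Byte[3]=AE: continuation. acc=(acc<<6)|0x2E=0x25E2E
Completed: cp=U+25E2E (starts at byte 0)
Byte[4]=F0: 4-byte lead, need 3 cont bytes. acc=0x0
Byte[5]=9B: continuation. acc=(acc<<6)|0x1B=0x1B
Byte[6]=B3: continuation. acc=(acc<<6)|0x33=0x6F3
Byte[7]=AD: continuation. acc=(acc<<6)|0x2D=0x1BCED
Completed: cp=U+1BCED (starts at byte 4)
Byte[8]=EF: 3-byte lead, need 2 cont bytes. acc=0xF
Byte[9]=B4: continuation. acc=(acc<<6)|0x34=0x3F4
Byte[10]=82: continuation. acc=(acc<<6)|0x02=0xFD02
Completed: cp=U+FD02 (starts at byte 8)
Byte[11]=F0: 4-byte lead, need 3 cont bytes. acc=0x0
Byte[12]=92: continuation. acc=(acc<<6)|0x12=0x12
Byte[13]=A5: continuation. acc=(acc<<6)|0x25=0x4A5
Byte[14]=85: continuation. acc=(acc<<6)|0x05=0x12945
Completed: cp=U+12945 (starts at byte 11)
Byte[15]=64: 1-byte ASCII. cp=U+0064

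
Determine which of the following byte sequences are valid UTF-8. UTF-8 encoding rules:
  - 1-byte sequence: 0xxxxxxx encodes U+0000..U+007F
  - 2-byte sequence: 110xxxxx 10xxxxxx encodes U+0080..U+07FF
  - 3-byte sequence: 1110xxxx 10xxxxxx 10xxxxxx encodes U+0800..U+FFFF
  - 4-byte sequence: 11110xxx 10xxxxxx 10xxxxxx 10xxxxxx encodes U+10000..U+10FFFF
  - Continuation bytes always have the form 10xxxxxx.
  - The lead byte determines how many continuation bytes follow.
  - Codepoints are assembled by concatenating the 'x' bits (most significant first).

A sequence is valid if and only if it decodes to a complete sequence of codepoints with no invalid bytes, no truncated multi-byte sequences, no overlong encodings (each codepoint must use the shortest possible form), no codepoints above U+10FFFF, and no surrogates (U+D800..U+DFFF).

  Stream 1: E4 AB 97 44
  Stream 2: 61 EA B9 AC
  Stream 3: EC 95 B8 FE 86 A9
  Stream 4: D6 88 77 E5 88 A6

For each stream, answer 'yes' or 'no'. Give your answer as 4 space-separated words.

Answer: yes yes no yes

Derivation:
Stream 1: decodes cleanly. VALID
Stream 2: decodes cleanly. VALID
Stream 3: error at byte offset 3. INVALID
Stream 4: decodes cleanly. VALID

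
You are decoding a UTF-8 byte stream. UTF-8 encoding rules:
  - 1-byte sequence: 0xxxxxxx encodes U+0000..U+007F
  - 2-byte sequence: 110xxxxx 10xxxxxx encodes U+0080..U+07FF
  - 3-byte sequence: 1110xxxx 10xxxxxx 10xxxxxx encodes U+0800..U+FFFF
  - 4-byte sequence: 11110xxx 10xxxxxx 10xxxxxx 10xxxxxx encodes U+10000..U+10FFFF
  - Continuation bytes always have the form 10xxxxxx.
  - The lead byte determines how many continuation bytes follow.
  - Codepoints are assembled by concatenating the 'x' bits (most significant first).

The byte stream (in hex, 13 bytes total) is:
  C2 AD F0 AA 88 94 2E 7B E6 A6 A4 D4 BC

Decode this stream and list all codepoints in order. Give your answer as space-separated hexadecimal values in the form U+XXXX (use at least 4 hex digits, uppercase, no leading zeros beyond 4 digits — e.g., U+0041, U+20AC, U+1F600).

Byte[0]=C2: 2-byte lead, need 1 cont bytes. acc=0x2
Byte[1]=AD: continuation. acc=(acc<<6)|0x2D=0xAD
Completed: cp=U+00AD (starts at byte 0)
Byte[2]=F0: 4-byte lead, need 3 cont bytes. acc=0x0
Byte[3]=AA: continuation. acc=(acc<<6)|0x2A=0x2A
Byte[4]=88: continuation. acc=(acc<<6)|0x08=0xA88
Byte[5]=94: continuation. acc=(acc<<6)|0x14=0x2A214
Completed: cp=U+2A214 (starts at byte 2)
Byte[6]=2E: 1-byte ASCII. cp=U+002E
Byte[7]=7B: 1-byte ASCII. cp=U+007B
Byte[8]=E6: 3-byte lead, need 2 cont bytes. acc=0x6
Byte[9]=A6: continuation. acc=(acc<<6)|0x26=0x1A6
Byte[10]=A4: continuation. acc=(acc<<6)|0x24=0x69A4
Completed: cp=U+69A4 (starts at byte 8)
Byte[11]=D4: 2-byte lead, need 1 cont bytes. acc=0x14
Byte[12]=BC: continuation. acc=(acc<<6)|0x3C=0x53C
Completed: cp=U+053C (starts at byte 11)

Answer: U+00AD U+2A214 U+002E U+007B U+69A4 U+053C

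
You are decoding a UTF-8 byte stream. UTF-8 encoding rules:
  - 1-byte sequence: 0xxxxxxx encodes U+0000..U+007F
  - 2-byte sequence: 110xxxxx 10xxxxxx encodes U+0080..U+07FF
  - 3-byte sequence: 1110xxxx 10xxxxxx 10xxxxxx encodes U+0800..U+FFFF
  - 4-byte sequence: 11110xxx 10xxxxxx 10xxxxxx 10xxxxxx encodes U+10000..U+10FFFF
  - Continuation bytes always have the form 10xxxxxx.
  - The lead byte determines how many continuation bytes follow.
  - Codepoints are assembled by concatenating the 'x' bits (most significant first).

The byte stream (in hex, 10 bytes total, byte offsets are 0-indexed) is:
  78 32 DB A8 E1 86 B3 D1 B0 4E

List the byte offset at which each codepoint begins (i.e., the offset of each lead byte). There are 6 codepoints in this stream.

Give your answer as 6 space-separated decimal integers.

Answer: 0 1 2 4 7 9

Derivation:
Byte[0]=78: 1-byte ASCII. cp=U+0078
Byte[1]=32: 1-byte ASCII. cp=U+0032
Byte[2]=DB: 2-byte lead, need 1 cont bytes. acc=0x1B
Byte[3]=A8: continuation. acc=(acc<<6)|0x28=0x6E8
Completed: cp=U+06E8 (starts at byte 2)
Byte[4]=E1: 3-byte lead, need 2 cont bytes. acc=0x1
Byte[5]=86: continuation. acc=(acc<<6)|0x06=0x46
Byte[6]=B3: continuation. acc=(acc<<6)|0x33=0x11B3
Completed: cp=U+11B3 (starts at byte 4)
Byte[7]=D1: 2-byte lead, need 1 cont bytes. acc=0x11
Byte[8]=B0: continuation. acc=(acc<<6)|0x30=0x470
Completed: cp=U+0470 (starts at byte 7)
Byte[9]=4E: 1-byte ASCII. cp=U+004E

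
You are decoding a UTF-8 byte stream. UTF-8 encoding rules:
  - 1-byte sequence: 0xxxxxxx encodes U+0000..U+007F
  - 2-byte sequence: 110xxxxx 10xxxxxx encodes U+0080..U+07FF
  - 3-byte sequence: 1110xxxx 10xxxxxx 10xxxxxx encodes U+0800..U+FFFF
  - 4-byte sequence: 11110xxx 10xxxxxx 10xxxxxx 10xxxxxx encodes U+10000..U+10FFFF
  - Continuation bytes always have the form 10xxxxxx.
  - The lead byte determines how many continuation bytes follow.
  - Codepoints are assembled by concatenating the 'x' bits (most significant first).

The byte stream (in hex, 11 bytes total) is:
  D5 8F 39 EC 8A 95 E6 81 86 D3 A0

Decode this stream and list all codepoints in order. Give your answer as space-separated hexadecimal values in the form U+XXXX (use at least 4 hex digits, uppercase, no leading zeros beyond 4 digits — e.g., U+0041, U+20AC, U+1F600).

Byte[0]=D5: 2-byte lead, need 1 cont bytes. acc=0x15
Byte[1]=8F: continuation. acc=(acc<<6)|0x0F=0x54F
Completed: cp=U+054F (starts at byte 0)
Byte[2]=39: 1-byte ASCII. cp=U+0039
Byte[3]=EC: 3-byte lead, need 2 cont bytes. acc=0xC
Byte[4]=8A: continuation. acc=(acc<<6)|0x0A=0x30A
Byte[5]=95: continuation. acc=(acc<<6)|0x15=0xC295
Completed: cp=U+C295 (starts at byte 3)
Byte[6]=E6: 3-byte lead, need 2 cont bytes. acc=0x6
Byte[7]=81: continuation. acc=(acc<<6)|0x01=0x181
Byte[8]=86: continuation. acc=(acc<<6)|0x06=0x6046
Completed: cp=U+6046 (starts at byte 6)
Byte[9]=D3: 2-byte lead, need 1 cont bytes. acc=0x13
Byte[10]=A0: continuation. acc=(acc<<6)|0x20=0x4E0
Completed: cp=U+04E0 (starts at byte 9)

Answer: U+054F U+0039 U+C295 U+6046 U+04E0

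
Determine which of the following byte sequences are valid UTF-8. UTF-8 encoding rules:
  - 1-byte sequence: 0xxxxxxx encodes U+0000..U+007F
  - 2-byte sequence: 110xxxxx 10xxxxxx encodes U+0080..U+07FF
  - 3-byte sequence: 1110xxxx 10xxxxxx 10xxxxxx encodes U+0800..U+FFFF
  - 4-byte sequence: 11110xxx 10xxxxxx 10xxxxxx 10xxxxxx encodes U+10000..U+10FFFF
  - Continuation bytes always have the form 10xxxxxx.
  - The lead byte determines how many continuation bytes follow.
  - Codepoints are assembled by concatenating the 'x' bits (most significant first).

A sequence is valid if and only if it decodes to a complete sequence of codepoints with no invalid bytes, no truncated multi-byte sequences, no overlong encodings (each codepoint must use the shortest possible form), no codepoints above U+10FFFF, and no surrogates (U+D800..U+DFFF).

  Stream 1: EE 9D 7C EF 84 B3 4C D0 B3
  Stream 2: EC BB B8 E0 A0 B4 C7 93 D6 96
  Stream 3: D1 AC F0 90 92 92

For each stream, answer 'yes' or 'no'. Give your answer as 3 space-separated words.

Stream 1: error at byte offset 2. INVALID
Stream 2: decodes cleanly. VALID
Stream 3: decodes cleanly. VALID

Answer: no yes yes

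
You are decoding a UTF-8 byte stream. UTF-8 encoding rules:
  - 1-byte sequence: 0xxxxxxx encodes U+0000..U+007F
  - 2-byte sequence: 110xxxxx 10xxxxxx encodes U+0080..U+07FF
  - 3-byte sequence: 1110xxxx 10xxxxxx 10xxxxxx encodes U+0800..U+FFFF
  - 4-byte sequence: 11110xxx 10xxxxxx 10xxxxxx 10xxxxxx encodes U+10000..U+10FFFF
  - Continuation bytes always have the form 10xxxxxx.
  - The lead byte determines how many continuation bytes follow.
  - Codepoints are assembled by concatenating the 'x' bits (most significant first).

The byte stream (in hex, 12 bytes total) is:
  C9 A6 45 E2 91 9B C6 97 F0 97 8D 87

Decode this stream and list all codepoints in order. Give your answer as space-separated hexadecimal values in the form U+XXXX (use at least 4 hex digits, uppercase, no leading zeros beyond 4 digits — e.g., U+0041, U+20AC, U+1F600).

Byte[0]=C9: 2-byte lead, need 1 cont bytes. acc=0x9
Byte[1]=A6: continuation. acc=(acc<<6)|0x26=0x266
Completed: cp=U+0266 (starts at byte 0)
Byte[2]=45: 1-byte ASCII. cp=U+0045
Byte[3]=E2: 3-byte lead, need 2 cont bytes. acc=0x2
Byte[4]=91: continuation. acc=(acc<<6)|0x11=0x91
Byte[5]=9B: continuation. acc=(acc<<6)|0x1B=0x245B
Completed: cp=U+245B (starts at byte 3)
Byte[6]=C6: 2-byte lead, need 1 cont bytes. acc=0x6
Byte[7]=97: continuation. acc=(acc<<6)|0x17=0x197
Completed: cp=U+0197 (starts at byte 6)
Byte[8]=F0: 4-byte lead, need 3 cont bytes. acc=0x0
Byte[9]=97: continuation. acc=(acc<<6)|0x17=0x17
Byte[10]=8D: continuation. acc=(acc<<6)|0x0D=0x5CD
Byte[11]=87: continuation. acc=(acc<<6)|0x07=0x17347
Completed: cp=U+17347 (starts at byte 8)

Answer: U+0266 U+0045 U+245B U+0197 U+17347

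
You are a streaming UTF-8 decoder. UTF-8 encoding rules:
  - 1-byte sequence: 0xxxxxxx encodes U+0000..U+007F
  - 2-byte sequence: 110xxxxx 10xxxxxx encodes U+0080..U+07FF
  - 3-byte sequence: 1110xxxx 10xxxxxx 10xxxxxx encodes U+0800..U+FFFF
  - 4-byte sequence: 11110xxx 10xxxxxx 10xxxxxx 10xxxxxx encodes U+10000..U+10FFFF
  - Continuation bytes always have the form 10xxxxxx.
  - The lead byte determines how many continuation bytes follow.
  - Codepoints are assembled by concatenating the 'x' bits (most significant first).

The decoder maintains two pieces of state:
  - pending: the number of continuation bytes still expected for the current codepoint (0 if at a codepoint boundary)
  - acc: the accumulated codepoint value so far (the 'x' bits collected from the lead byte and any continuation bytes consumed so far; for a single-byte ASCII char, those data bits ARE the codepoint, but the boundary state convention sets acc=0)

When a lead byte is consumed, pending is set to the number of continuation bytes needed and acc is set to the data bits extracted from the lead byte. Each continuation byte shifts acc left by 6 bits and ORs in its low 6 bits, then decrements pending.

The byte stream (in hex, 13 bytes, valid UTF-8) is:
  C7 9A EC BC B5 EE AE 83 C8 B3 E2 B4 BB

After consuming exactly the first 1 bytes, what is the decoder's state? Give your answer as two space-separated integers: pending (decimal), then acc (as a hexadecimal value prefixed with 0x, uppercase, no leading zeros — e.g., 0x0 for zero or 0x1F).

Answer: 1 0x7

Derivation:
Byte[0]=C7: 2-byte lead. pending=1, acc=0x7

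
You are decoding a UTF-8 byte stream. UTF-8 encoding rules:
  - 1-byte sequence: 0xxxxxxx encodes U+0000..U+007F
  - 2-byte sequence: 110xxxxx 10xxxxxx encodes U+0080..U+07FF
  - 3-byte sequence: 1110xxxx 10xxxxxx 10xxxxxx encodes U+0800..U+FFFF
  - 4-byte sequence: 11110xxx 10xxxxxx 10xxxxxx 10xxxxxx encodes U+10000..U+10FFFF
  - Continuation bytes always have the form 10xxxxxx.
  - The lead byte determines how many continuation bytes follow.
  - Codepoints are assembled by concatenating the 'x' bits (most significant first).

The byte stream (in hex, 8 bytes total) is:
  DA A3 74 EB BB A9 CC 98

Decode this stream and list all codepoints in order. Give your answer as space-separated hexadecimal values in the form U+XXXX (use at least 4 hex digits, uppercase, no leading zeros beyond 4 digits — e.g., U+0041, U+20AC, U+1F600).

Answer: U+06A3 U+0074 U+BEE9 U+0318

Derivation:
Byte[0]=DA: 2-byte lead, need 1 cont bytes. acc=0x1A
Byte[1]=A3: continuation. acc=(acc<<6)|0x23=0x6A3
Completed: cp=U+06A3 (starts at byte 0)
Byte[2]=74: 1-byte ASCII. cp=U+0074
Byte[3]=EB: 3-byte lead, need 2 cont bytes. acc=0xB
Byte[4]=BB: continuation. acc=(acc<<6)|0x3B=0x2FB
Byte[5]=A9: continuation. acc=(acc<<6)|0x29=0xBEE9
Completed: cp=U+BEE9 (starts at byte 3)
Byte[6]=CC: 2-byte lead, need 1 cont bytes. acc=0xC
Byte[7]=98: continuation. acc=(acc<<6)|0x18=0x318
Completed: cp=U+0318 (starts at byte 6)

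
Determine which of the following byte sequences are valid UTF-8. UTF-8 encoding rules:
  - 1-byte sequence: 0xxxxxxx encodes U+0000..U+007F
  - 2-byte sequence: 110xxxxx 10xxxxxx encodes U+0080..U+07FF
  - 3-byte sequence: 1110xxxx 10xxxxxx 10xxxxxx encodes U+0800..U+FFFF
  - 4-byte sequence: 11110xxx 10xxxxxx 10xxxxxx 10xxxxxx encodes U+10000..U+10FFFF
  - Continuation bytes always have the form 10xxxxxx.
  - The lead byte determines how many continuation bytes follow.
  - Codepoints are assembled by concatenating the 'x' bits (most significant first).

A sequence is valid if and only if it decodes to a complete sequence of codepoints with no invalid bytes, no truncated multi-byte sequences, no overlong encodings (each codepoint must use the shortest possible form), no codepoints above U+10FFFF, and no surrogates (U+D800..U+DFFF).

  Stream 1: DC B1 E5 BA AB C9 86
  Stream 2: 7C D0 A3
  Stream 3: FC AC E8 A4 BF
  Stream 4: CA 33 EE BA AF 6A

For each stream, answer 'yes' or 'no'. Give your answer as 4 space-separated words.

Stream 1: decodes cleanly. VALID
Stream 2: decodes cleanly. VALID
Stream 3: error at byte offset 0. INVALID
Stream 4: error at byte offset 1. INVALID

Answer: yes yes no no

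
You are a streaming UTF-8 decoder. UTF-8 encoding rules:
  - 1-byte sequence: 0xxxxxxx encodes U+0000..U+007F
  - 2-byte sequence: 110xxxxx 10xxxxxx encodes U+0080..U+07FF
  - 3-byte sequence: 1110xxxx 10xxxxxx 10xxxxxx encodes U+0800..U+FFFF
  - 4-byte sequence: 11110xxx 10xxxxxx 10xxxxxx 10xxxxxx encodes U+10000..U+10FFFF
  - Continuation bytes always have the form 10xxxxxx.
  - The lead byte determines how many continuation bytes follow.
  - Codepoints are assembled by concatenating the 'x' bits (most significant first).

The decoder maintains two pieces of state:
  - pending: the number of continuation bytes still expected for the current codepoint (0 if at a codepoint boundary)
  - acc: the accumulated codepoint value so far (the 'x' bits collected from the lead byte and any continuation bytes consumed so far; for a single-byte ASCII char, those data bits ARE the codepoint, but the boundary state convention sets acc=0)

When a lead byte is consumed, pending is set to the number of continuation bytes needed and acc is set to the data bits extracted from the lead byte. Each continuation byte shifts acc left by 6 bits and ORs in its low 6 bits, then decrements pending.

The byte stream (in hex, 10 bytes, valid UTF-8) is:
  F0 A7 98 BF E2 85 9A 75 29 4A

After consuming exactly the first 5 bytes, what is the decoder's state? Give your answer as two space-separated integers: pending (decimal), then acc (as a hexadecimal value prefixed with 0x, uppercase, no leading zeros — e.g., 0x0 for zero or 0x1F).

Answer: 2 0x2

Derivation:
Byte[0]=F0: 4-byte lead. pending=3, acc=0x0
Byte[1]=A7: continuation. acc=(acc<<6)|0x27=0x27, pending=2
Byte[2]=98: continuation. acc=(acc<<6)|0x18=0x9D8, pending=1
Byte[3]=BF: continuation. acc=(acc<<6)|0x3F=0x2763F, pending=0
Byte[4]=E2: 3-byte lead. pending=2, acc=0x2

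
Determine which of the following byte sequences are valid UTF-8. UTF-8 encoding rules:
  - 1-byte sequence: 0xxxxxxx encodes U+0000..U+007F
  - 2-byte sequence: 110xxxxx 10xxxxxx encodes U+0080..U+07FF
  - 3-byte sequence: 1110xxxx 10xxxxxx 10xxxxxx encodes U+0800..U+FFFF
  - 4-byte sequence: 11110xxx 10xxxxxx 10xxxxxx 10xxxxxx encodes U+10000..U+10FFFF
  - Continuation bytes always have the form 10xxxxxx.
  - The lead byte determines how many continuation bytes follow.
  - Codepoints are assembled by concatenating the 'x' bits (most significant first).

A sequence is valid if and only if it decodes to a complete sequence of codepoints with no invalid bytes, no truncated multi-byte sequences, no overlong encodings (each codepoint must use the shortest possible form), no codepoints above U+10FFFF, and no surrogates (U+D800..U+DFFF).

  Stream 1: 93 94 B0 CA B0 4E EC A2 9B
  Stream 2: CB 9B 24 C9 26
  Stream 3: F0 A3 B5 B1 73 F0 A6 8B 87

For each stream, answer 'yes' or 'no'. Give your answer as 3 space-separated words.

Answer: no no yes

Derivation:
Stream 1: error at byte offset 0. INVALID
Stream 2: error at byte offset 4. INVALID
Stream 3: decodes cleanly. VALID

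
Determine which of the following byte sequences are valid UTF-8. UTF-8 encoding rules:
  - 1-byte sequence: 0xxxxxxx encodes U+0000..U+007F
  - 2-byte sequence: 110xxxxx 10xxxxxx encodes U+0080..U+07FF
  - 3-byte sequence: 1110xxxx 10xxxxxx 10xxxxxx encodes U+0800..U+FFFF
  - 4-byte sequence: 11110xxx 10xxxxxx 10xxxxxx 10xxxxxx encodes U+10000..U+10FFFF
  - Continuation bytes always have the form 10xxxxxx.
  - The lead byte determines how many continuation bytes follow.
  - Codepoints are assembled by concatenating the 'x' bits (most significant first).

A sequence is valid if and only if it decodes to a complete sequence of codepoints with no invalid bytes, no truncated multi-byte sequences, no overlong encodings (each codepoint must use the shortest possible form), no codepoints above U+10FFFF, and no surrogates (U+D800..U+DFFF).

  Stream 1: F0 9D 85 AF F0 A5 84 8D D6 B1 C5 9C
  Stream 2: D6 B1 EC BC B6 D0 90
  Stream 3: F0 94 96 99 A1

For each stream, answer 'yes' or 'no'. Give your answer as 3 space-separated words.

Answer: yes yes no

Derivation:
Stream 1: decodes cleanly. VALID
Stream 2: decodes cleanly. VALID
Stream 3: error at byte offset 4. INVALID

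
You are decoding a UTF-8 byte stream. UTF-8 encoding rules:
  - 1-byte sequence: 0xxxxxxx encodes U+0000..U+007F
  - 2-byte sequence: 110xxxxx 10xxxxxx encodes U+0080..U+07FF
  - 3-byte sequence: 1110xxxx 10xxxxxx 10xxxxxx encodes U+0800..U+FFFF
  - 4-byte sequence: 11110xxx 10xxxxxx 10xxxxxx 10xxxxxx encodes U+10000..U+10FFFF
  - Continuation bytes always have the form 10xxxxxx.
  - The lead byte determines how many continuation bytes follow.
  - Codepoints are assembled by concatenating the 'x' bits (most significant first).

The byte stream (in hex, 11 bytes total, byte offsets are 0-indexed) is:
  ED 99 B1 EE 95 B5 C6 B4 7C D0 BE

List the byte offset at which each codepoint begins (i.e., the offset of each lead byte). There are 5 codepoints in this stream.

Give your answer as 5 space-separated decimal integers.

Byte[0]=ED: 3-byte lead, need 2 cont bytes. acc=0xD
Byte[1]=99: continuation. acc=(acc<<6)|0x19=0x359
Byte[2]=B1: continuation. acc=(acc<<6)|0x31=0xD671
Completed: cp=U+D671 (starts at byte 0)
Byte[3]=EE: 3-byte lead, need 2 cont bytes. acc=0xE
Byte[4]=95: continuation. acc=(acc<<6)|0x15=0x395
Byte[5]=B5: continuation. acc=(acc<<6)|0x35=0xE575
Completed: cp=U+E575 (starts at byte 3)
Byte[6]=C6: 2-byte lead, need 1 cont bytes. acc=0x6
Byte[7]=B4: continuation. acc=(acc<<6)|0x34=0x1B4
Completed: cp=U+01B4 (starts at byte 6)
Byte[8]=7C: 1-byte ASCII. cp=U+007C
Byte[9]=D0: 2-byte lead, need 1 cont bytes. acc=0x10
Byte[10]=BE: continuation. acc=(acc<<6)|0x3E=0x43E
Completed: cp=U+043E (starts at byte 9)

Answer: 0 3 6 8 9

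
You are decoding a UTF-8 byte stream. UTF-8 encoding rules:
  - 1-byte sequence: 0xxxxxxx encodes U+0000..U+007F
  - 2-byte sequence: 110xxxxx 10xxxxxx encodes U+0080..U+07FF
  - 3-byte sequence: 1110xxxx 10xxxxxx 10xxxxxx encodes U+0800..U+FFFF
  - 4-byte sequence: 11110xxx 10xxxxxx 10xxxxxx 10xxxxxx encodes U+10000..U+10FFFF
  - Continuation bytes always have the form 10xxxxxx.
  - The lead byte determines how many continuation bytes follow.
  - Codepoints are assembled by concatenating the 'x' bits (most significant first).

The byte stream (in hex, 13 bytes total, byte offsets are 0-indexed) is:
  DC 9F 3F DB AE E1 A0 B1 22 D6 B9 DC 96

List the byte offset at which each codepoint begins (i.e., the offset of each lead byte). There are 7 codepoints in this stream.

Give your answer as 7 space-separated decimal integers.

Answer: 0 2 3 5 8 9 11

Derivation:
Byte[0]=DC: 2-byte lead, need 1 cont bytes. acc=0x1C
Byte[1]=9F: continuation. acc=(acc<<6)|0x1F=0x71F
Completed: cp=U+071F (starts at byte 0)
Byte[2]=3F: 1-byte ASCII. cp=U+003F
Byte[3]=DB: 2-byte lead, need 1 cont bytes. acc=0x1B
Byte[4]=AE: continuation. acc=(acc<<6)|0x2E=0x6EE
Completed: cp=U+06EE (starts at byte 3)
Byte[5]=E1: 3-byte lead, need 2 cont bytes. acc=0x1
Byte[6]=A0: continuation. acc=(acc<<6)|0x20=0x60
Byte[7]=B1: continuation. acc=(acc<<6)|0x31=0x1831
Completed: cp=U+1831 (starts at byte 5)
Byte[8]=22: 1-byte ASCII. cp=U+0022
Byte[9]=D6: 2-byte lead, need 1 cont bytes. acc=0x16
Byte[10]=B9: continuation. acc=(acc<<6)|0x39=0x5B9
Completed: cp=U+05B9 (starts at byte 9)
Byte[11]=DC: 2-byte lead, need 1 cont bytes. acc=0x1C
Byte[12]=96: continuation. acc=(acc<<6)|0x16=0x716
Completed: cp=U+0716 (starts at byte 11)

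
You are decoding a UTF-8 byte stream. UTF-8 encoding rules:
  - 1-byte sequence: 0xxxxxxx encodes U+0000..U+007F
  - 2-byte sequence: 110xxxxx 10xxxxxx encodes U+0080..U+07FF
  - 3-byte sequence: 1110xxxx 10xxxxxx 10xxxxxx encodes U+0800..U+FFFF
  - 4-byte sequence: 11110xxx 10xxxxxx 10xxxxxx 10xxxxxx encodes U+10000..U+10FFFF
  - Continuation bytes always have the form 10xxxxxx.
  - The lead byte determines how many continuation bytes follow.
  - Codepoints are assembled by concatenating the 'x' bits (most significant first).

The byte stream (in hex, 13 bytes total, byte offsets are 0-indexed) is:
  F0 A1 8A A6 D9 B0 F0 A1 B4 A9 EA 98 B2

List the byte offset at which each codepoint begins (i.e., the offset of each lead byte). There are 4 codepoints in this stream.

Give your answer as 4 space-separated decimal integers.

Answer: 0 4 6 10

Derivation:
Byte[0]=F0: 4-byte lead, need 3 cont bytes. acc=0x0
Byte[1]=A1: continuation. acc=(acc<<6)|0x21=0x21
Byte[2]=8A: continuation. acc=(acc<<6)|0x0A=0x84A
Byte[3]=A6: continuation. acc=(acc<<6)|0x26=0x212A6
Completed: cp=U+212A6 (starts at byte 0)
Byte[4]=D9: 2-byte lead, need 1 cont bytes. acc=0x19
Byte[5]=B0: continuation. acc=(acc<<6)|0x30=0x670
Completed: cp=U+0670 (starts at byte 4)
Byte[6]=F0: 4-byte lead, need 3 cont bytes. acc=0x0
Byte[7]=A1: continuation. acc=(acc<<6)|0x21=0x21
Byte[8]=B4: continuation. acc=(acc<<6)|0x34=0x874
Byte[9]=A9: continuation. acc=(acc<<6)|0x29=0x21D29
Completed: cp=U+21D29 (starts at byte 6)
Byte[10]=EA: 3-byte lead, need 2 cont bytes. acc=0xA
Byte[11]=98: continuation. acc=(acc<<6)|0x18=0x298
Byte[12]=B2: continuation. acc=(acc<<6)|0x32=0xA632
Completed: cp=U+A632 (starts at byte 10)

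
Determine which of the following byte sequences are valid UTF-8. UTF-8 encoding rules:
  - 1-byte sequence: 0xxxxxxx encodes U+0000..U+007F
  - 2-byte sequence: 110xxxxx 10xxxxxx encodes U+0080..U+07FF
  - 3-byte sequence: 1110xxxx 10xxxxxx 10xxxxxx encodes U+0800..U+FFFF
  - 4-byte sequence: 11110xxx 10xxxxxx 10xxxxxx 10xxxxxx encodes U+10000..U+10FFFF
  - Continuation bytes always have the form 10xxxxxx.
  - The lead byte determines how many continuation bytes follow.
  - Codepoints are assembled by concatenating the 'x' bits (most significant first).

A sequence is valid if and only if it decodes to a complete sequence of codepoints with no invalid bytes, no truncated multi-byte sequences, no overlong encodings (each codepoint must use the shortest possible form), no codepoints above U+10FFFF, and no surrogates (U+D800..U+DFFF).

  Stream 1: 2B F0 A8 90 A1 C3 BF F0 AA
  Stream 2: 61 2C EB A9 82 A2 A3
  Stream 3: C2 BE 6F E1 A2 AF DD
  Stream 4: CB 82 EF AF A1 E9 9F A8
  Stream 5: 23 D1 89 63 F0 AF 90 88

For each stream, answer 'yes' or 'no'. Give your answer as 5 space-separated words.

Answer: no no no yes yes

Derivation:
Stream 1: error at byte offset 9. INVALID
Stream 2: error at byte offset 5. INVALID
Stream 3: error at byte offset 7. INVALID
Stream 4: decodes cleanly. VALID
Stream 5: decodes cleanly. VALID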